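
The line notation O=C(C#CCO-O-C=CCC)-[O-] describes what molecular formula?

Heavy atoms from the SMILES: 8 C, 4 O.
Implicit hydrogens by atom environment:
  3 × C: no H
  3 × O: no H
  2 × C: 2 H each → 4
  2 × C: 1 H each → 2
  1 × C: 3 H
  1 × O (charge -1): no H
  Total hydrogens = 9.
Net charge -1.
Molecular formula: C8H9O4-

C8H9O4-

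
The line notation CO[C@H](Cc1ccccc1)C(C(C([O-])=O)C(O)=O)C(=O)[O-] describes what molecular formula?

Heavy atoms from the SMILES: 14 C, 7 O.
Implicit hydrogens by atom environment:
  5 × C (aromatic): 1 H each → 5
  4 × O: no H
  3 × C: 1 H each → 3
  3 × C: no H
  2 × O (charge -1): no H
  1 × C: 3 H
  1 × C: 2 H
  1 × C (aromatic): no H
  1 × O: 1 H
  Total hydrogens = 14.
Net charge -2.
Molecular formula: [C14H14O7]2-

[C14H14O7]2-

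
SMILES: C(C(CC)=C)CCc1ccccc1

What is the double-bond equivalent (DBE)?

Molecular formula from the SMILES: C13H18.
DoU = (2C + 2 + N − H − X)/2 = (2·13 + 2 + 0 − 18 − 0)/2 = 10/2 = 5.
(Structurally: 1 ring(s) + 4 π bond(s) = 5.)

5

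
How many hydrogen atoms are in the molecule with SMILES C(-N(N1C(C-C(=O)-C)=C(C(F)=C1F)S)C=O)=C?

10

Hydrogens are implicit in SMILES; fill each atom to its normal valence:
  4 × C (aromatic): no H
  2 × C: 2 H each → 4
  2 × C: 1 H each → 2
  2 × F: no H
  2 × O: no H
  1 × C: 3 H
  1 × C: no H
  1 × N (aromatic): no H
  1 × N: no H
  1 × S: 1 H
  Total hydrogens = 10.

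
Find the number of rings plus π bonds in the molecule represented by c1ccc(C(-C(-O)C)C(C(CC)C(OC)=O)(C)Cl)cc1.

Molecular formula from the SMILES: C16H23ClO3.
DoU = (2C + 2 + N − H − X)/2 = (2·16 + 2 + 0 − 23 − 1)/2 = 10/2 = 5.
(Structurally: 1 ring(s) + 4 π bond(s) = 5.)

5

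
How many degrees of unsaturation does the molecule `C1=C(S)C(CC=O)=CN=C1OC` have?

Molecular formula from the SMILES: C8H9NO2S.
DoU = (2C + 2 + N − H − X)/2 = (2·8 + 2 + 1 − 9 − 0)/2 = 10/2 = 5.
(Structurally: 1 ring(s) + 4 π bond(s) = 5.)

5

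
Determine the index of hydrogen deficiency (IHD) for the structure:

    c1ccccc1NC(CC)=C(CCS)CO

Molecular formula from the SMILES: C13H19NOS.
DoU = (2C + 2 + N − H − X)/2 = (2·13 + 2 + 1 − 19 − 0)/2 = 10/2 = 5.
(Structurally: 1 ring(s) + 4 π bond(s) = 5.)

5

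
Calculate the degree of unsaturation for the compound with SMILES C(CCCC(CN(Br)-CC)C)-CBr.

Molecular formula from the SMILES: C10H21Br2N.
DoU = (2C + 2 + N − H − X)/2 = (2·10 + 2 + 1 − 21 − 2)/2 = 0/2 = 0.
(Structurally: 0 ring(s) + 0 π bond(s) = 0.)

0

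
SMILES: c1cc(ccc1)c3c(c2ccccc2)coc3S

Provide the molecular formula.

Heavy atoms from the SMILES: 16 C, 1 O, 1 S.
Implicit hydrogens by atom environment:
  11 × C (aromatic): 1 H each → 11
  5 × C (aromatic): no H
  1 × O (aromatic): no H
  1 × S: 1 H
  Total hydrogens = 12.
Molecular formula: C16H12OS

C16H12OS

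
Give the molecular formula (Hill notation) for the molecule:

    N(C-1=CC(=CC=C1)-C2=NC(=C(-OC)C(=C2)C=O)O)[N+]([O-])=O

C13H11N3O5

Heavy atoms from the SMILES: 13 C, 3 N, 5 O.
Implicit hydrogens by atom environment:
  6 × C (aromatic): no H
  5 × C (aromatic): 1 H each → 5
  3 × O: no H
  1 × C: 3 H
  1 × C: 1 H
  1 × N: 1 H
  1 × N (aromatic): no H
  1 × N (charge +1): no H
  1 × O: 1 H
  1 × O (charge -1): no H
  Total hydrogens = 11.
Molecular formula: C13H11N3O5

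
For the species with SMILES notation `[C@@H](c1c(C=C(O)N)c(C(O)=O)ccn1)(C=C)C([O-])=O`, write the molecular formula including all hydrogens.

C12H11N2O5-

Heavy atoms from the SMILES: 12 C, 2 N, 5 O.
Implicit hydrogens by atom environment:
  3 × C: 1 H each → 3
  3 × C (aromatic): no H
  3 × C: no H
  2 × C (aromatic): 1 H each → 2
  2 × O: 1 H each → 2
  2 × O: no H
  1 × C: 2 H
  1 × N: 2 H
  1 × N (aromatic): no H
  1 × O (charge -1): no H
  Total hydrogens = 11.
Net charge -1.
Molecular formula: C12H11N2O5-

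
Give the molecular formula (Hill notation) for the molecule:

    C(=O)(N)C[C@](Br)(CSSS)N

C4H9BrN2OS3

Heavy atoms from the SMILES: 1 Br, 4 C, 2 N, 1 O, 3 S.
Implicit hydrogens by atom environment:
  2 × C: 2 H each → 4
  2 × C: no H
  2 × N: 2 H each → 4
  2 × S: no H
  1 × Br: no H
  1 × O: no H
  1 × S: 1 H
  Total hydrogens = 9.
Molecular formula: C4H9BrN2OS3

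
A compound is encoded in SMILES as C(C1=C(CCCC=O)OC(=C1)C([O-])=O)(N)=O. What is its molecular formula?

Heavy atoms from the SMILES: 10 C, 1 N, 5 O.
Implicit hydrogens by atom environment:
  3 × C: 2 H each → 6
  3 × C (aromatic): no H
  3 × O: no H
  2 × C: no H
  1 × C (aromatic): 1 H
  1 × C: 1 H
  1 × N: 2 H
  1 × O (aromatic): no H
  1 × O (charge -1): no H
  Total hydrogens = 10.
Net charge -1.
Molecular formula: C10H10NO5-

C10H10NO5-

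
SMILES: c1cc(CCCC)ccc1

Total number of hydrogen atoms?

14

Hydrogens are implicit in SMILES; fill each atom to its normal valence:
  5 × C (aromatic): 1 H each → 5
  3 × C: 2 H each → 6
  1 × C: 3 H
  1 × C (aromatic): no H
  Total hydrogens = 14.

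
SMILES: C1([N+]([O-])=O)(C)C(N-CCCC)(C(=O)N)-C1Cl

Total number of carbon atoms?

9

The symbol for carbon appears 9 times in the SMILES. (Cl is a single chlorine, not C + l.)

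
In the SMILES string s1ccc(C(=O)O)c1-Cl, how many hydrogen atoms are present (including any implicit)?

Hydrogens are implicit in SMILES; fill each atom to its normal valence:
  2 × C (aromatic): 1 H each → 2
  2 × C (aromatic): no H
  1 × C: no H
  1 × Cl: no H
  1 × O: 1 H
  1 × O: no H
  1 × S (aromatic): no H
  Total hydrogens = 3.

3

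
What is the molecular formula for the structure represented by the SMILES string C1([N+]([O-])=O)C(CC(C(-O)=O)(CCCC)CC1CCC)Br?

Heavy atoms from the SMILES: 1 Br, 14 C, 1 N, 4 O.
Implicit hydrogens by atom environment:
  7 × C: 2 H each → 14
  3 × C: 1 H each → 3
  2 × C: 3 H each → 6
  2 × C: no H
  2 × O: no H
  1 × Br: no H
  1 × N (charge +1): no H
  1 × O: 1 H
  1 × O (charge -1): no H
  Total hydrogens = 24.
Molecular formula: C14H24BrNO4

C14H24BrNO4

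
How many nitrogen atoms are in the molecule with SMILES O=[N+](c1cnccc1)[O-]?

The symbol for nitrogen appears 2 times in the SMILES.

2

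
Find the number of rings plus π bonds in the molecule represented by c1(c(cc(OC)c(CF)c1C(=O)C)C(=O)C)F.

6

Molecular formula from the SMILES: C12H12F2O3.
DoU = (2C + 2 + N − H − X)/2 = (2·12 + 2 + 0 − 12 − 2)/2 = 12/2 = 6.
(Structurally: 1 ring(s) + 5 π bond(s) = 6.)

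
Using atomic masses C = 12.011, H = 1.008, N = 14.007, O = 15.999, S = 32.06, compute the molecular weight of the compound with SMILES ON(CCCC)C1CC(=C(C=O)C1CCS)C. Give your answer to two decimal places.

Molecular formula: C13H23NO2S.
M = 13×12.011 + 23×1.008 + 1×14.007 + 2×15.999 + 1×32.06 = 257.39 g/mol.

257.39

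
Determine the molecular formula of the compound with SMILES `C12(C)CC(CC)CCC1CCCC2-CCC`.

C16H30

Heavy atoms from the SMILES: 16 C.
Implicit hydrogens by atom environment:
  9 × C: 2 H each → 18
  3 × C: 3 H each → 9
  3 × C: 1 H each → 3
  1 × C: no H
  Total hydrogens = 30.
Molecular formula: C16H30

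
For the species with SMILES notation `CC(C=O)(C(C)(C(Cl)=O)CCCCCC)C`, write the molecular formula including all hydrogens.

C13H23ClO2

Heavy atoms from the SMILES: 13 C, 1 Cl, 2 O.
Implicit hydrogens by atom environment:
  5 × C: 2 H each → 10
  4 × C: 3 H each → 12
  3 × C: no H
  2 × O: no H
  1 × C: 1 H
  1 × Cl: no H
  Total hydrogens = 23.
Molecular formula: C13H23ClO2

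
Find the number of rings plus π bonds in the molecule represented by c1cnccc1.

4

Molecular formula from the SMILES: C5H5N.
DoU = (2C + 2 + N − H − X)/2 = (2·5 + 2 + 1 − 5 − 0)/2 = 8/2 = 4.
(Structurally: 1 ring(s) + 3 π bond(s) = 4.)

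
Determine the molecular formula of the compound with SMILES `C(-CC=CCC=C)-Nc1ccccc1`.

Heavy atoms from the SMILES: 13 C, 1 N.
Implicit hydrogens by atom environment:
  5 × C (aromatic): 1 H each → 5
  4 × C: 2 H each → 8
  3 × C: 1 H each → 3
  1 × C (aromatic): no H
  1 × N: 1 H
  Total hydrogens = 17.
Molecular formula: C13H17N

C13H17N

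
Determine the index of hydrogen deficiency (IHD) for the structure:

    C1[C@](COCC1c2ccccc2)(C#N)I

7

Molecular formula from the SMILES: C12H12INO.
DoU = (2C + 2 + N − H − X)/2 = (2·12 + 2 + 1 − 12 − 1)/2 = 14/2 = 7.
(Structurally: 2 ring(s) + 5 π bond(s) = 7.)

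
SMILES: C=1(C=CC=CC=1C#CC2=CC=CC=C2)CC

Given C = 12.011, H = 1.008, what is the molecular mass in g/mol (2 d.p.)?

Molecular formula: C16H14.
M = 16×12.011 + 14×1.008 = 206.29 g/mol.

206.29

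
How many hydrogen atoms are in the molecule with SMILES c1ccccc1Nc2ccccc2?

11

Hydrogens are implicit in SMILES; fill each atom to its normal valence:
  10 × C (aromatic): 1 H each → 10
  2 × C (aromatic): no H
  1 × N: 1 H
  Total hydrogens = 11.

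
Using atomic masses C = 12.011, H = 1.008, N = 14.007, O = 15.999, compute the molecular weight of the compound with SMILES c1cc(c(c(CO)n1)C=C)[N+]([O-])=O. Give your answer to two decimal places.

180.16

Molecular formula: C8H8N2O3.
M = 8×12.011 + 8×1.008 + 2×14.007 + 3×15.999 = 180.16 g/mol.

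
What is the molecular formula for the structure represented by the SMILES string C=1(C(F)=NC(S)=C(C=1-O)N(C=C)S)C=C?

Heavy atoms from the SMILES: 9 C, 1 F, 2 N, 1 O, 2 S.
Implicit hydrogens by atom environment:
  5 × C (aromatic): no H
  2 × C: 2 H each → 4
  2 × C: 1 H each → 2
  2 × S: 1 H each → 2
  1 × F: no H
  1 × N (aromatic): no H
  1 × N: no H
  1 × O: 1 H
  Total hydrogens = 9.
Molecular formula: C9H9FN2OS2

C9H9FN2OS2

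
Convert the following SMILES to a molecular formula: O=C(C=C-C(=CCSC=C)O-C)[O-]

Heavy atoms from the SMILES: 9 C, 3 O, 1 S.
Implicit hydrogens by atom environment:
  4 × C: 1 H each → 4
  2 × C: 2 H each → 4
  2 × C: no H
  2 × O: no H
  1 × C: 3 H
  1 × O (charge -1): no H
  1 × S: no H
  Total hydrogens = 11.
Net charge -1.
Molecular formula: C9H11O3S-

C9H11O3S-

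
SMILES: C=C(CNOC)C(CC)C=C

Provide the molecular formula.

Heavy atoms from the SMILES: 9 C, 1 N, 1 O.
Implicit hydrogens by atom environment:
  4 × C: 2 H each → 8
  2 × C: 3 H each → 6
  2 × C: 1 H each → 2
  1 × C: no H
  1 × N: 1 H
  1 × O: no H
  Total hydrogens = 17.
Molecular formula: C9H17NO

C9H17NO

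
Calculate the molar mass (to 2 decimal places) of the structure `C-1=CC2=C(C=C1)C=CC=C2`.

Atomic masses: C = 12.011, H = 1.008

Molecular formula: C10H8.
M = 10×12.011 + 8×1.008 = 128.17 g/mol.

128.17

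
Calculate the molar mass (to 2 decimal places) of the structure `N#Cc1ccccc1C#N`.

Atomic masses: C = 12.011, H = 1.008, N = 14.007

Molecular formula: C8H4N2.
M = 8×12.011 + 4×1.008 + 2×14.007 = 128.13 g/mol.

128.13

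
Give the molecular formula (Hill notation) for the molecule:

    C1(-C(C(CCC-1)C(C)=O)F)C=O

C9H13FO2

Heavy atoms from the SMILES: 9 C, 1 F, 2 O.
Implicit hydrogens by atom environment:
  4 × C: 1 H each → 4
  3 × C: 2 H each → 6
  2 × O: no H
  1 × C: 3 H
  1 × C: no H
  1 × F: no H
  Total hydrogens = 13.
Molecular formula: C9H13FO2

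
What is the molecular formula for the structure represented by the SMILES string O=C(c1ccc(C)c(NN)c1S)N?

Heavy atoms from the SMILES: 8 C, 3 N, 1 O, 1 S.
Implicit hydrogens by atom environment:
  4 × C (aromatic): no H
  2 × C (aromatic): 1 H each → 2
  2 × N: 2 H each → 4
  1 × C: 3 H
  1 × C: no H
  1 × N: 1 H
  1 × O: no H
  1 × S: 1 H
  Total hydrogens = 11.
Molecular formula: C8H11N3OS

C8H11N3OS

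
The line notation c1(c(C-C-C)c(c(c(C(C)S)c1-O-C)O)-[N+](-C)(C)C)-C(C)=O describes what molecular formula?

C17H28NO3S+

Heavy atoms from the SMILES: 17 C, 1 N, 3 O, 1 S.
Implicit hydrogens by atom environment:
  7 × C: 3 H each → 21
  6 × C (aromatic): no H
  2 × C: 2 H each → 4
  2 × O: no H
  1 × C: 1 H
  1 × C: no H
  1 × N (charge +1): no H
  1 × O: 1 H
  1 × S: 1 H
  Total hydrogens = 28.
Net charge +1.
Molecular formula: C17H28NO3S+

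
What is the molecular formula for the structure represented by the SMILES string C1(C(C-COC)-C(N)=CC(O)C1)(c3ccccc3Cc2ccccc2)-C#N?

Heavy atoms from the SMILES: 23 C, 2 N, 2 O.
Implicit hydrogens by atom environment:
  9 × C (aromatic): 1 H each → 9
  4 × C: 2 H each → 8
  3 × C: 1 H each → 3
  3 × C: no H
  3 × C (aromatic): no H
  1 × C: 3 H
  1 × N: 2 H
  1 × N: no H
  1 × O: 1 H
  1 × O: no H
  Total hydrogens = 26.
Molecular formula: C23H26N2O2

C23H26N2O2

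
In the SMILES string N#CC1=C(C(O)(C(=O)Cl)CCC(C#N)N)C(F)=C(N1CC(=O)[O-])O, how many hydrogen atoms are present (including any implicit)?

Hydrogens are implicit in SMILES; fill each atom to its normal valence:
  5 × C: no H
  4 × C (aromatic): no H
  3 × C: 2 H each → 6
  2 × N: no H
  2 × O: 1 H each → 2
  2 × O: no H
  1 × C: 1 H
  1 × Cl: no H
  1 × F: no H
  1 × N: 2 H
  1 × N (aromatic): no H
  1 × O (charge -1): no H
  Total hydrogens = 11.

11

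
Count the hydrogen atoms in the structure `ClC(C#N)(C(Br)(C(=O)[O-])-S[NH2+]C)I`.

Hydrogens are implicit in SMILES; fill each atom to its normal valence:
  4 × C: no H
  1 × Br: no H
  1 × C: 3 H
  1 × Cl: no H
  1 × I: no H
  1 × N (charge +1): 2 H
  1 × N: no H
  1 × O: no H
  1 × O (charge -1): no H
  1 × S: no H
  Total hydrogens = 5.

5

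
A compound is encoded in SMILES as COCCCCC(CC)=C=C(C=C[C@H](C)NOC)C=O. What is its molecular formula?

Heavy atoms from the SMILES: 16 C, 1 N, 3 O.
Implicit hydrogens by atom environment:
  5 × C: 2 H each → 10
  4 × C: 3 H each → 12
  4 × C: 1 H each → 4
  3 × C: no H
  3 × O: no H
  1 × N: 1 H
  Total hydrogens = 27.
Molecular formula: C16H27NO3

C16H27NO3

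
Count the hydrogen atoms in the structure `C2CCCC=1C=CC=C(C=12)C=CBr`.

Hydrogens are implicit in SMILES; fill each atom to its normal valence:
  4 × C: 2 H each → 8
  3 × C (aromatic): 1 H each → 3
  3 × C (aromatic): no H
  2 × C: 1 H each → 2
  1 × Br: no H
  Total hydrogens = 13.

13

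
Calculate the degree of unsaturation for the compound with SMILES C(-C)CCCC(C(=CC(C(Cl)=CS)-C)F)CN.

2

Molecular formula from the SMILES: C13H23ClFNS.
DoU = (2C + 2 + N − H − X)/2 = (2·13 + 2 + 1 − 23 − 2)/2 = 4/2 = 2.
(Structurally: 0 ring(s) + 2 π bond(s) = 2.)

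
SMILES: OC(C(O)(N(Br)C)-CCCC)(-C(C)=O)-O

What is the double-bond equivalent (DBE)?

Molecular formula from the SMILES: C9H18BrNO4.
DoU = (2C + 2 + N − H − X)/2 = (2·9 + 2 + 1 − 18 − 1)/2 = 2/2 = 1.
(Structurally: 0 ring(s) + 1 π bond(s) = 1.)

1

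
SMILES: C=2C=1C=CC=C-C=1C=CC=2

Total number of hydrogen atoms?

Hydrogens are implicit in SMILES; fill each atom to its normal valence:
  8 × C (aromatic): 1 H each → 8
  2 × C (aromatic): no H
  Total hydrogens = 8.

8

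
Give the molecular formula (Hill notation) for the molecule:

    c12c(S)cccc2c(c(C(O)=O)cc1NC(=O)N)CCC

C15H16N2O3S

Heavy atoms from the SMILES: 15 C, 2 N, 3 O, 1 S.
Implicit hydrogens by atom environment:
  6 × C (aromatic): no H
  4 × C (aromatic): 1 H each → 4
  2 × C: 2 H each → 4
  2 × C: no H
  2 × O: no H
  1 × C: 3 H
  1 × N: 2 H
  1 × N: 1 H
  1 × O: 1 H
  1 × S: 1 H
  Total hydrogens = 16.
Molecular formula: C15H16N2O3S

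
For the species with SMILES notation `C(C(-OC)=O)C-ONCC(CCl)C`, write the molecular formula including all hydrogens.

C8H16ClNO3

Heavy atoms from the SMILES: 8 C, 1 Cl, 1 N, 3 O.
Implicit hydrogens by atom environment:
  4 × C: 2 H each → 8
  3 × O: no H
  2 × C: 3 H each → 6
  1 × C: 1 H
  1 × C: no H
  1 × Cl: no H
  1 × N: 1 H
  Total hydrogens = 16.
Molecular formula: C8H16ClNO3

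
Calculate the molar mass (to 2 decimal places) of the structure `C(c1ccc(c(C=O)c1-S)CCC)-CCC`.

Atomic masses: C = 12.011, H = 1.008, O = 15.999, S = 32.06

Molecular formula: C14H20OS.
M = 14×12.011 + 20×1.008 + 1×15.999 + 1×32.06 = 236.37 g/mol.

236.37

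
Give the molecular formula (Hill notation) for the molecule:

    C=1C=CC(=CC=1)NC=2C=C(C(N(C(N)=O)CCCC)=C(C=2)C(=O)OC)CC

C21H27N3O3

Heavy atoms from the SMILES: 21 C, 3 N, 3 O.
Implicit hydrogens by atom environment:
  7 × C (aromatic): 1 H each → 7
  5 × C (aromatic): no H
  4 × C: 2 H each → 8
  3 × C: 3 H each → 9
  3 × O: no H
  2 × C: no H
  1 × N: 2 H
  1 × N: 1 H
  1 × N: no H
  Total hydrogens = 27.
Molecular formula: C21H27N3O3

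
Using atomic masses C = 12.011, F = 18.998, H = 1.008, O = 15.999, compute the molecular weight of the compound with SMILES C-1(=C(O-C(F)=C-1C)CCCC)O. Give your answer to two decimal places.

Molecular formula: C9H13FO2.
M = 9×12.011 + 1×18.998 + 13×1.008 + 2×15.999 = 172.20 g/mol.

172.20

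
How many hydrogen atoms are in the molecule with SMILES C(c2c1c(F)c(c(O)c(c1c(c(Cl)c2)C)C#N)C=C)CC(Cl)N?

Hydrogens are implicit in SMILES; fill each atom to its normal valence:
  9 × C (aromatic): no H
  3 × C: 2 H each → 6
  2 × C: 1 H each → 2
  2 × Cl: no H
  1 × C: 3 H
  1 × C (aromatic): 1 H
  1 × C: no H
  1 × F: no H
  1 × N: 2 H
  1 × N: no H
  1 × O: 1 H
  Total hydrogens = 15.

15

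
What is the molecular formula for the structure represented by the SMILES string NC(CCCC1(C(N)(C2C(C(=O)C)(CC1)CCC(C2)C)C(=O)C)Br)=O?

C19H31BrN2O3

Heavy atoms from the SMILES: 1 Br, 19 C, 2 N, 3 O.
Implicit hydrogens by atom environment:
  8 × C: 2 H each → 16
  6 × C: no H
  3 × C: 3 H each → 9
  3 × O: no H
  2 × C: 1 H each → 2
  2 × N: 2 H each → 4
  1 × Br: no H
  Total hydrogens = 31.
Molecular formula: C19H31BrN2O3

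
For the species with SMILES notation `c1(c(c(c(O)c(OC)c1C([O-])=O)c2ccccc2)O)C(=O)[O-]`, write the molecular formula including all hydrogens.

[C15H10O7]2-

Heavy atoms from the SMILES: 15 C, 7 O.
Implicit hydrogens by atom environment:
  7 × C (aromatic): no H
  5 × C (aromatic): 1 H each → 5
  3 × O: no H
  2 × C: no H
  2 × O: 1 H each → 2
  2 × O (charge -1): no H
  1 × C: 3 H
  Total hydrogens = 10.
Net charge -2.
Molecular formula: [C15H10O7]2-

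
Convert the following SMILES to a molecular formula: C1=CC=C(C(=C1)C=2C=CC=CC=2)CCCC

C16H18

Heavy atoms from the SMILES: 16 C.
Implicit hydrogens by atom environment:
  9 × C (aromatic): 1 H each → 9
  3 × C: 2 H each → 6
  3 × C (aromatic): no H
  1 × C: 3 H
  Total hydrogens = 18.
Molecular formula: C16H18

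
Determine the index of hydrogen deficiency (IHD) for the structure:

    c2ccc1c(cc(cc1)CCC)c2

Molecular formula from the SMILES: C13H14.
DoU = (2C + 2 + N − H − X)/2 = (2·13 + 2 + 0 − 14 − 0)/2 = 14/2 = 7.
(Structurally: 2 ring(s) + 5 π bond(s) = 7.)

7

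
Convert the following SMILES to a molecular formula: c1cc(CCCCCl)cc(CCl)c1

C11H14Cl2

Heavy atoms from the SMILES: 11 C, 2 Cl.
Implicit hydrogens by atom environment:
  5 × C: 2 H each → 10
  4 × C (aromatic): 1 H each → 4
  2 × C (aromatic): no H
  2 × Cl: no H
  Total hydrogens = 14.
Molecular formula: C11H14Cl2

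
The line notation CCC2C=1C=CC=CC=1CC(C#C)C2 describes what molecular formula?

C14H16

Heavy atoms from the SMILES: 14 C.
Implicit hydrogens by atom environment:
  4 × C (aromatic): 1 H each → 4
  3 × C: 2 H each → 6
  3 × C: 1 H each → 3
  2 × C (aromatic): no H
  1 × C: 3 H
  1 × C: no H
  Total hydrogens = 16.
Molecular formula: C14H16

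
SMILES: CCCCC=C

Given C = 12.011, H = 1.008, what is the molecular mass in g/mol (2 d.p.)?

84.16

Molecular formula: C6H12.
M = 6×12.011 + 12×1.008 = 84.16 g/mol.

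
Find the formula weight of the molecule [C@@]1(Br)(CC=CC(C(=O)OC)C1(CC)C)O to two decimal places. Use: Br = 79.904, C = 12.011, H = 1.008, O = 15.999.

Molecular formula: C11H17BrO3.
M = 1×79.904 + 11×12.011 + 17×1.008 + 3×15.999 = 277.16 g/mol.

277.16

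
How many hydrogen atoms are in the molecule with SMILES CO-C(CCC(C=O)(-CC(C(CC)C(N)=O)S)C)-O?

Hydrogens are implicit in SMILES; fill each atom to its normal valence:
  4 × C: 2 H each → 8
  4 × C: 1 H each → 4
  3 × C: 3 H each → 9
  3 × O: no H
  2 × C: no H
  1 × N: 2 H
  1 × O: 1 H
  1 × S: 1 H
  Total hydrogens = 25.

25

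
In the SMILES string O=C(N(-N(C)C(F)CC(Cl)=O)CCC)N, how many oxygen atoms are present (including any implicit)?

The symbol for oxygen appears 2 times in the SMILES.

2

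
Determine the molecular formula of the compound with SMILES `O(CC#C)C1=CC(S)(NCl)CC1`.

Heavy atoms from the SMILES: 8 C, 1 Cl, 1 N, 1 O, 1 S.
Implicit hydrogens by atom environment:
  3 × C: 2 H each → 6
  3 × C: no H
  2 × C: 1 H each → 2
  1 × Cl: no H
  1 × N: 1 H
  1 × O: no H
  1 × S: 1 H
  Total hydrogens = 10.
Molecular formula: C8H10ClNOS

C8H10ClNOS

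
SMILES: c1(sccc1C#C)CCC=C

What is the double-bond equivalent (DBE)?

Molecular formula from the SMILES: C10H10S.
DoU = (2C + 2 + N − H − X)/2 = (2·10 + 2 + 0 − 10 − 0)/2 = 12/2 = 6.
(Structurally: 1 ring(s) + 5 π bond(s) = 6.)

6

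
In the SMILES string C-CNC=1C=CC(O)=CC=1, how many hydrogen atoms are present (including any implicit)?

Hydrogens are implicit in SMILES; fill each atom to its normal valence:
  4 × C (aromatic): 1 H each → 4
  2 × C (aromatic): no H
  1 × C: 3 H
  1 × C: 2 H
  1 × N: 1 H
  1 × O: 1 H
  Total hydrogens = 11.

11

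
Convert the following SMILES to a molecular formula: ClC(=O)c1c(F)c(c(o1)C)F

C6H3ClF2O2

Heavy atoms from the SMILES: 6 C, 1 Cl, 2 F, 2 O.
Implicit hydrogens by atom environment:
  4 × C (aromatic): no H
  2 × F: no H
  1 × C: 3 H
  1 × C: no H
  1 × Cl: no H
  1 × O (aromatic): no H
  1 × O: no H
  Total hydrogens = 3.
Molecular formula: C6H3ClF2O2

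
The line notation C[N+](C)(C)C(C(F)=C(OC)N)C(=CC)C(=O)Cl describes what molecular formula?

Heavy atoms from the SMILES: 11 C, 1 Cl, 1 F, 2 N, 2 O.
Implicit hydrogens by atom environment:
  5 × C: 3 H each → 15
  4 × C: no H
  2 × C: 1 H each → 2
  2 × O: no H
  1 × Cl: no H
  1 × F: no H
  1 × N: 2 H
  1 × N (charge +1): no H
  Total hydrogens = 19.
Net charge +1.
Molecular formula: C11H19ClFN2O2+

C11H19ClFN2O2+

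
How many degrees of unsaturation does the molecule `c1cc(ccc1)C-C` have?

Molecular formula from the SMILES: C8H10.
DoU = (2C + 2 + N − H − X)/2 = (2·8 + 2 + 0 − 10 − 0)/2 = 8/2 = 4.
(Structurally: 1 ring(s) + 3 π bond(s) = 4.)

4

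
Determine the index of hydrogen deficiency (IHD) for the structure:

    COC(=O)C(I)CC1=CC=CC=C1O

Molecular formula from the SMILES: C10H11IO3.
DoU = (2C + 2 + N − H − X)/2 = (2·10 + 2 + 0 − 11 − 1)/2 = 10/2 = 5.
(Structurally: 1 ring(s) + 4 π bond(s) = 5.)

5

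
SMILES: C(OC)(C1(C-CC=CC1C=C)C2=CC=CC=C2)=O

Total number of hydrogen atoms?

18

Hydrogens are implicit in SMILES; fill each atom to its normal valence:
  5 × C (aromatic): 1 H each → 5
  4 × C: 1 H each → 4
  3 × C: 2 H each → 6
  2 × C: no H
  2 × O: no H
  1 × C: 3 H
  1 × C (aromatic): no H
  Total hydrogens = 18.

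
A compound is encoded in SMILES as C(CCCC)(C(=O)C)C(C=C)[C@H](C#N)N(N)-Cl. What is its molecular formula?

C12H20ClN3O

Heavy atoms from the SMILES: 12 C, 1 Cl, 3 N, 1 O.
Implicit hydrogens by atom environment:
  4 × C: 2 H each → 8
  4 × C: 1 H each → 4
  2 × C: 3 H each → 6
  2 × C: no H
  2 × N: no H
  1 × Cl: no H
  1 × N: 2 H
  1 × O: no H
  Total hydrogens = 20.
Molecular formula: C12H20ClN3O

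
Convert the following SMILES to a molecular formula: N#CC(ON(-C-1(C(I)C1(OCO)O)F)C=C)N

Heavy atoms from the SMILES: 8 C, 1 F, 1 I, 3 N, 4 O.
Implicit hydrogens by atom environment:
  3 × C: 1 H each → 3
  3 × C: no H
  2 × C: 2 H each → 4
  2 × N: no H
  2 × O: 1 H each → 2
  2 × O: no H
  1 × F: no H
  1 × I: no H
  1 × N: 2 H
  Total hydrogens = 11.
Molecular formula: C8H11FIN3O4

C8H11FIN3O4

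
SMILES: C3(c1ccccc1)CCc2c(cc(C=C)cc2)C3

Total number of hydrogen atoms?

18

Hydrogens are implicit in SMILES; fill each atom to its normal valence:
  8 × C (aromatic): 1 H each → 8
  4 × C: 2 H each → 8
  4 × C (aromatic): no H
  2 × C: 1 H each → 2
  Total hydrogens = 18.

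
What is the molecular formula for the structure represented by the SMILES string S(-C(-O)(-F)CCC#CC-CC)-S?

C8H13FOS2

Heavy atoms from the SMILES: 8 C, 1 F, 1 O, 2 S.
Implicit hydrogens by atom environment:
  4 × C: 2 H each → 8
  3 × C: no H
  1 × C: 3 H
  1 × F: no H
  1 × O: 1 H
  1 × S: 1 H
  1 × S: no H
  Total hydrogens = 13.
Molecular formula: C8H13FOS2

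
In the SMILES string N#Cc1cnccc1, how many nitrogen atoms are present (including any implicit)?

2

The symbol for nitrogen appears 2 times in the SMILES.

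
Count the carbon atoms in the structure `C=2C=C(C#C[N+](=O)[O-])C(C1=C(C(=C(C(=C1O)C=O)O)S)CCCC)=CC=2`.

19

The symbol for carbon appears 19 times in the SMILES.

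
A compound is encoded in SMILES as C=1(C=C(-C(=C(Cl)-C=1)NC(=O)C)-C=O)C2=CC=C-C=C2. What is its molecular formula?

C15H12ClNO2

Heavy atoms from the SMILES: 15 C, 1 Cl, 1 N, 2 O.
Implicit hydrogens by atom environment:
  7 × C (aromatic): 1 H each → 7
  5 × C (aromatic): no H
  2 × O: no H
  1 × C: 3 H
  1 × C: 1 H
  1 × C: no H
  1 × Cl: no H
  1 × N: 1 H
  Total hydrogens = 12.
Molecular formula: C15H12ClNO2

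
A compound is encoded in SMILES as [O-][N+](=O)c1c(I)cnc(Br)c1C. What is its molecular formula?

Heavy atoms from the SMILES: 1 Br, 6 C, 1 I, 2 N, 2 O.
Implicit hydrogens by atom environment:
  4 × C (aromatic): no H
  1 × Br: no H
  1 × C: 3 H
  1 × C (aromatic): 1 H
  1 × I: no H
  1 × N (aromatic): no H
  1 × N (charge +1): no H
  1 × O: no H
  1 × O (charge -1): no H
  Total hydrogens = 4.
Molecular formula: C6H4BrIN2O2

C6H4BrIN2O2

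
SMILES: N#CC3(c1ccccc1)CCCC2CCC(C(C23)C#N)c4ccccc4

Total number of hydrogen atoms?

24

Hydrogens are implicit in SMILES; fill each atom to its normal valence:
  10 × C (aromatic): 1 H each → 10
  5 × C: 2 H each → 10
  4 × C: 1 H each → 4
  3 × C: no H
  2 × C (aromatic): no H
  2 × N: no H
  Total hydrogens = 24.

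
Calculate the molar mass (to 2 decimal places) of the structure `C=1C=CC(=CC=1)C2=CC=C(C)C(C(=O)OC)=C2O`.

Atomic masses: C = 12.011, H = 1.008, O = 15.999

Molecular formula: C15H14O3.
M = 15×12.011 + 14×1.008 + 3×15.999 = 242.27 g/mol.

242.27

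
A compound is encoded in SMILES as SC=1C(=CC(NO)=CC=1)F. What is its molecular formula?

Heavy atoms from the SMILES: 6 C, 1 F, 1 N, 1 O, 1 S.
Implicit hydrogens by atom environment:
  3 × C (aromatic): 1 H each → 3
  3 × C (aromatic): no H
  1 × F: no H
  1 × N: 1 H
  1 × O: 1 H
  1 × S: 1 H
  Total hydrogens = 6.
Molecular formula: C6H6FNOS

C6H6FNOS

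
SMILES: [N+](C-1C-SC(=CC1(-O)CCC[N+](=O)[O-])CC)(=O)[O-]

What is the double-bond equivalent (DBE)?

Molecular formula from the SMILES: C10H16N2O5S.
DoU = (2C + 2 + N − H − X)/2 = (2·10 + 2 + 2 − 16 − 0)/2 = 8/2 = 4.
(Structurally: 1 ring(s) + 3 π bond(s) = 4.)

4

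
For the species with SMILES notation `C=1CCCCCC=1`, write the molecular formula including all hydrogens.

Heavy atoms from the SMILES: 7 C.
Implicit hydrogens by atom environment:
  5 × C: 2 H each → 10
  2 × C: 1 H each → 2
  Total hydrogens = 12.
Molecular formula: C7H12

C7H12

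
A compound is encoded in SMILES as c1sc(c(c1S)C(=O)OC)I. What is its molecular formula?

Heavy atoms from the SMILES: 6 C, 1 I, 2 O, 2 S.
Implicit hydrogens by atom environment:
  3 × C (aromatic): no H
  2 × O: no H
  1 × C: 3 H
  1 × C (aromatic): 1 H
  1 × C: no H
  1 × I: no H
  1 × S: 1 H
  1 × S (aromatic): no H
  Total hydrogens = 5.
Molecular formula: C6H5IO2S2

C6H5IO2S2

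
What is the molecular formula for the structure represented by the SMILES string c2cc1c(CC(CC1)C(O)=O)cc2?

C11H12O2

Heavy atoms from the SMILES: 11 C, 2 O.
Implicit hydrogens by atom environment:
  4 × C (aromatic): 1 H each → 4
  3 × C: 2 H each → 6
  2 × C (aromatic): no H
  1 × C: 1 H
  1 × C: no H
  1 × O: 1 H
  1 × O: no H
  Total hydrogens = 12.
Molecular formula: C11H12O2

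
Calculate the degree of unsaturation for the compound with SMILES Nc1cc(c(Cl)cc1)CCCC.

Molecular formula from the SMILES: C10H14ClN.
DoU = (2C + 2 + N − H − X)/2 = (2·10 + 2 + 1 − 14 − 1)/2 = 8/2 = 4.
(Structurally: 1 ring(s) + 3 π bond(s) = 4.)

4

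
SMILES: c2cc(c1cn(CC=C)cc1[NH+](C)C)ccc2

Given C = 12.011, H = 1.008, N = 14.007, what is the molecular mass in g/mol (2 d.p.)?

Molecular formula: C15H19N2+.
M = 15×12.011 + 19×1.008 + 2×14.007 = 227.33 g/mol.

227.33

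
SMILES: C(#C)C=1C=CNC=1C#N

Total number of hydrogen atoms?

4

Hydrogens are implicit in SMILES; fill each atom to its normal valence:
  2 × C (aromatic): 1 H each → 2
  2 × C (aromatic): no H
  2 × C: no H
  1 × C: 1 H
  1 × N (aromatic): 1 H
  1 × N: no H
  Total hydrogens = 4.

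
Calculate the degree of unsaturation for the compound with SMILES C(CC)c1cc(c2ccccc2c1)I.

Molecular formula from the SMILES: C13H13I.
DoU = (2C + 2 + N − H − X)/2 = (2·13 + 2 + 0 − 13 − 1)/2 = 14/2 = 7.
(Structurally: 2 ring(s) + 5 π bond(s) = 7.)

7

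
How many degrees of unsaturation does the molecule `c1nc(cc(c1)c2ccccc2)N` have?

8

Molecular formula from the SMILES: C11H10N2.
DoU = (2C + 2 + N − H − X)/2 = (2·11 + 2 + 2 − 10 − 0)/2 = 16/2 = 8.
(Structurally: 2 ring(s) + 6 π bond(s) = 8.)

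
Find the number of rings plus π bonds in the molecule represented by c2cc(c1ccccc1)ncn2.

8

Molecular formula from the SMILES: C10H8N2.
DoU = (2C + 2 + N − H − X)/2 = (2·10 + 2 + 2 − 8 − 0)/2 = 16/2 = 8.
(Structurally: 2 ring(s) + 6 π bond(s) = 8.)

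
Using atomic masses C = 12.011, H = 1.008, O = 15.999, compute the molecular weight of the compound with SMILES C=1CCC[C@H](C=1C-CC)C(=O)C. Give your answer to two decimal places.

Molecular formula: C11H18O.
M = 11×12.011 + 18×1.008 + 1×15.999 = 166.26 g/mol.

166.26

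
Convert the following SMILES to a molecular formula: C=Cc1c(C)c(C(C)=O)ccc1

C11H12O

Heavy atoms from the SMILES: 11 C, 1 O.
Implicit hydrogens by atom environment:
  3 × C (aromatic): 1 H each → 3
  3 × C (aromatic): no H
  2 × C: 3 H each → 6
  1 × C: 2 H
  1 × C: 1 H
  1 × C: no H
  1 × O: no H
  Total hydrogens = 12.
Molecular formula: C11H12O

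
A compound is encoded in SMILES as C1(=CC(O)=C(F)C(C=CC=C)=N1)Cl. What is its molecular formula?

Heavy atoms from the SMILES: 9 C, 1 Cl, 1 F, 1 N, 1 O.
Implicit hydrogens by atom environment:
  4 × C (aromatic): no H
  3 × C: 1 H each → 3
  1 × C: 2 H
  1 × C (aromatic): 1 H
  1 × Cl: no H
  1 × F: no H
  1 × N (aromatic): no H
  1 × O: 1 H
  Total hydrogens = 7.
Molecular formula: C9H7ClFNO

C9H7ClFNO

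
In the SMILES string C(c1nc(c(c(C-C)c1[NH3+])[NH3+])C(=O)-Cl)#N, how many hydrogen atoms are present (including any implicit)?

11

Hydrogens are implicit in SMILES; fill each atom to its normal valence:
  5 × C (aromatic): no H
  2 × C: no H
  2 × N (charge +1): 3 H each → 6
  1 × C: 3 H
  1 × C: 2 H
  1 × Cl: no H
  1 × N (aromatic): no H
  1 × N: no H
  1 × O: no H
  Total hydrogens = 11.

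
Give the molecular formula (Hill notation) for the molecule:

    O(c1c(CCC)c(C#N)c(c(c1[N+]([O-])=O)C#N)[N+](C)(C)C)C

C15H19N4O3+

Heavy atoms from the SMILES: 15 C, 4 N, 3 O.
Implicit hydrogens by atom environment:
  6 × C (aromatic): no H
  5 × C: 3 H each → 15
  2 × C: 2 H each → 4
  2 × C: no H
  2 × N: no H
  2 × N (charge +1): no H
  2 × O: no H
  1 × O (charge -1): no H
  Total hydrogens = 19.
Net charge +1.
Molecular formula: C15H19N4O3+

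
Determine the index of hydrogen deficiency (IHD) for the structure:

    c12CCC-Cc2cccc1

5

Molecular formula from the SMILES: C10H12.
DoU = (2C + 2 + N − H − X)/2 = (2·10 + 2 + 0 − 12 − 0)/2 = 10/2 = 5.
(Structurally: 2 ring(s) + 3 π bond(s) = 5.)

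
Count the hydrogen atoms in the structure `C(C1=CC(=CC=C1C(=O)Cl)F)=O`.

4

Hydrogens are implicit in SMILES; fill each atom to its normal valence:
  3 × C (aromatic): 1 H each → 3
  3 × C (aromatic): no H
  2 × O: no H
  1 × C: 1 H
  1 × C: no H
  1 × Cl: no H
  1 × F: no H
  Total hydrogens = 4.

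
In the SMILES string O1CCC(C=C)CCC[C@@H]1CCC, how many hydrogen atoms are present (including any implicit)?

Hydrogens are implicit in SMILES; fill each atom to its normal valence:
  8 × C: 2 H each → 16
  3 × C: 1 H each → 3
  1 × C: 3 H
  1 × O: no H
  Total hydrogens = 22.

22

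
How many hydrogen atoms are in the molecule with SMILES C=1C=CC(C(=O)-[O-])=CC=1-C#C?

5

Hydrogens are implicit in SMILES; fill each atom to its normal valence:
  4 × C (aromatic): 1 H each → 4
  2 × C (aromatic): no H
  2 × C: no H
  1 × C: 1 H
  1 × O: no H
  1 × O (charge -1): no H
  Total hydrogens = 5.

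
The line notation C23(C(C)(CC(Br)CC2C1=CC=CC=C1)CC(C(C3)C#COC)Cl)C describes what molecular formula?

C21H26BrClO

Heavy atoms from the SMILES: 1 Br, 21 C, 1 Cl, 1 O.
Implicit hydrogens by atom environment:
  5 × C (aromatic): 1 H each → 5
  4 × C: 2 H each → 8
  4 × C: 1 H each → 4
  4 × C: no H
  3 × C: 3 H each → 9
  1 × Br: no H
  1 × C (aromatic): no H
  1 × Cl: no H
  1 × O: no H
  Total hydrogens = 26.
Molecular formula: C21H26BrClO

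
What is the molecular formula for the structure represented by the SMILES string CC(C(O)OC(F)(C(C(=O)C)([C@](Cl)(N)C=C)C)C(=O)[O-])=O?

C12H16ClFNO6-

Heavy atoms from the SMILES: 12 C, 1 Cl, 1 F, 1 N, 6 O.
Implicit hydrogens by atom environment:
  6 × C: no H
  4 × O: no H
  3 × C: 3 H each → 9
  2 × C: 1 H each → 2
  1 × C: 2 H
  1 × Cl: no H
  1 × F: no H
  1 × N: 2 H
  1 × O: 1 H
  1 × O (charge -1): no H
  Total hydrogens = 16.
Net charge -1.
Molecular formula: C12H16ClFNO6-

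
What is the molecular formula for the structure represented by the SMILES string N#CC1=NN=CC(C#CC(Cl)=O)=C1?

Heavy atoms from the SMILES: 8 C, 1 Cl, 3 N, 1 O.
Implicit hydrogens by atom environment:
  4 × C: no H
  2 × C (aromatic): 1 H each → 2
  2 × C (aromatic): no H
  2 × N (aromatic): no H
  1 × Cl: no H
  1 × N: no H
  1 × O: no H
  Total hydrogens = 2.
Molecular formula: C8H2ClN3O

C8H2ClN3O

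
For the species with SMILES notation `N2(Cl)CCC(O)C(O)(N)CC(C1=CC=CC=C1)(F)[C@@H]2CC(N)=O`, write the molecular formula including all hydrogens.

C15H21ClFN3O3

Heavy atoms from the SMILES: 15 C, 1 Cl, 1 F, 3 N, 3 O.
Implicit hydrogens by atom environment:
  5 × C (aromatic): 1 H each → 5
  4 × C: 2 H each → 8
  3 × C: no H
  2 × C: 1 H each → 2
  2 × N: 2 H each → 4
  2 × O: 1 H each → 2
  1 × C (aromatic): no H
  1 × Cl: no H
  1 × F: no H
  1 × N: no H
  1 × O: no H
  Total hydrogens = 21.
Molecular formula: C15H21ClFN3O3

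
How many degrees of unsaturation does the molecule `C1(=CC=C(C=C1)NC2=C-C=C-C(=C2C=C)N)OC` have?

Molecular formula from the SMILES: C15H16N2O.
DoU = (2C + 2 + N − H − X)/2 = (2·15 + 2 + 2 − 16 − 0)/2 = 18/2 = 9.
(Structurally: 2 ring(s) + 7 π bond(s) = 9.)

9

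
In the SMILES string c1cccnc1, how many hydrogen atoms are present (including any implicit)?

5

Hydrogens are implicit in SMILES; fill each atom to its normal valence:
  5 × C (aromatic): 1 H each → 5
  1 × N (aromatic): no H
  Total hydrogens = 5.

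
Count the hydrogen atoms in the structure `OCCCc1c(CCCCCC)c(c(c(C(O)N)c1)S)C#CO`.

27

Hydrogens are implicit in SMILES; fill each atom to its normal valence:
  8 × C: 2 H each → 16
  5 × C (aromatic): no H
  3 × O: 1 H each → 3
  2 × C: no H
  1 × C: 3 H
  1 × C (aromatic): 1 H
  1 × C: 1 H
  1 × N: 2 H
  1 × S: 1 H
  Total hydrogens = 27.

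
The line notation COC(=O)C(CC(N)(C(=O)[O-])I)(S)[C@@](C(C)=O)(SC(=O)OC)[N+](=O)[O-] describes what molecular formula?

Heavy atoms from the SMILES: 11 C, 1 I, 2 N, 9 O, 2 S.
Implicit hydrogens by atom environment:
  7 × C: no H
  7 × O: no H
  3 × C: 3 H each → 9
  2 × O (charge -1): no H
  1 × C: 2 H
  1 × I: no H
  1 × N: 2 H
  1 × N (charge +1): no H
  1 × S: 1 H
  1 × S: no H
  Total hydrogens = 14.
Net charge -1.
Molecular formula: C11H14IN2O9S2-

C11H14IN2O9S2-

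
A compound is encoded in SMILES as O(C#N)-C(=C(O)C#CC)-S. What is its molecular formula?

Heavy atoms from the SMILES: 6 C, 1 N, 2 O, 1 S.
Implicit hydrogens by atom environment:
  5 × C: no H
  1 × C: 3 H
  1 × N: no H
  1 × O: 1 H
  1 × O: no H
  1 × S: 1 H
  Total hydrogens = 5.
Molecular formula: C6H5NO2S

C6H5NO2S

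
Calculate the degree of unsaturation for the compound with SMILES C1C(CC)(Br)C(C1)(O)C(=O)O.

2

Molecular formula from the SMILES: C7H11BrO3.
DoU = (2C + 2 + N − H − X)/2 = (2·7 + 2 + 0 − 11 − 1)/2 = 4/2 = 2.
(Structurally: 1 ring(s) + 1 π bond(s) = 2.)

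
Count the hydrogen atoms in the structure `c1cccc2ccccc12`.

Hydrogens are implicit in SMILES; fill each atom to its normal valence:
  8 × C (aromatic): 1 H each → 8
  2 × C (aromatic): no H
  Total hydrogens = 8.

8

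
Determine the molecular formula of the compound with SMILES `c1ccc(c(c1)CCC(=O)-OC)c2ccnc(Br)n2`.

C14H13BrN2O2

Heavy atoms from the SMILES: 1 Br, 14 C, 2 N, 2 O.
Implicit hydrogens by atom environment:
  6 × C (aromatic): 1 H each → 6
  4 × C (aromatic): no H
  2 × C: 2 H each → 4
  2 × N (aromatic): no H
  2 × O: no H
  1 × Br: no H
  1 × C: 3 H
  1 × C: no H
  Total hydrogens = 13.
Molecular formula: C14H13BrN2O2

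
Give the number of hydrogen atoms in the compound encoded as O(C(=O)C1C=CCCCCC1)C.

Hydrogens are implicit in SMILES; fill each atom to its normal valence:
  5 × C: 2 H each → 10
  3 × C: 1 H each → 3
  2 × O: no H
  1 × C: 3 H
  1 × C: no H
  Total hydrogens = 16.

16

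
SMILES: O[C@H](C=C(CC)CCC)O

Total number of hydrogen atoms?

16

Hydrogens are implicit in SMILES; fill each atom to its normal valence:
  3 × C: 2 H each → 6
  2 × C: 3 H each → 6
  2 × C: 1 H each → 2
  2 × O: 1 H each → 2
  1 × C: no H
  Total hydrogens = 16.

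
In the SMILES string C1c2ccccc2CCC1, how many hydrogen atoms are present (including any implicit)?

12

Hydrogens are implicit in SMILES; fill each atom to its normal valence:
  4 × C: 2 H each → 8
  4 × C (aromatic): 1 H each → 4
  2 × C (aromatic): no H
  Total hydrogens = 12.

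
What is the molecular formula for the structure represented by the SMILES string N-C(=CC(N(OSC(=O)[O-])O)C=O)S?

C5H7N2O5S2-

Heavy atoms from the SMILES: 5 C, 2 N, 5 O, 2 S.
Implicit hydrogens by atom environment:
  3 × C: 1 H each → 3
  3 × O: no H
  2 × C: no H
  1 × N: 2 H
  1 × N: no H
  1 × O: 1 H
  1 × O (charge -1): no H
  1 × S: 1 H
  1 × S: no H
  Total hydrogens = 7.
Net charge -1.
Molecular formula: C5H7N2O5S2-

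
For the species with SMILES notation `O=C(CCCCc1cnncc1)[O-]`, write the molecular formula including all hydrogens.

Heavy atoms from the SMILES: 9 C, 2 N, 2 O.
Implicit hydrogens by atom environment:
  4 × C: 2 H each → 8
  3 × C (aromatic): 1 H each → 3
  2 × N (aromatic): no H
  1 × C (aromatic): no H
  1 × C: no H
  1 × O: no H
  1 × O (charge -1): no H
  Total hydrogens = 11.
Net charge -1.
Molecular formula: C9H11N2O2-

C9H11N2O2-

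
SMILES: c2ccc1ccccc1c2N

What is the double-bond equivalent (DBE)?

Molecular formula from the SMILES: C10H9N.
DoU = (2C + 2 + N − H − X)/2 = (2·10 + 2 + 1 − 9 − 0)/2 = 14/2 = 7.
(Structurally: 2 ring(s) + 5 π bond(s) = 7.)

7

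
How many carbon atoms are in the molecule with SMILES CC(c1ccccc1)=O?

8

The symbol for carbon appears 8 times in the SMILES. Lowercase c denotes aromatic carbon and counts toward C.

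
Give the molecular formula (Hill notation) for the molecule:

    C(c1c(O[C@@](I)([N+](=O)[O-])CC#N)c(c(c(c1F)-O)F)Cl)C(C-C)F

Heavy atoms from the SMILES: 13 C, 1 Cl, 3 F, 1 I, 2 N, 4 O.
Implicit hydrogens by atom environment:
  6 × C (aromatic): no H
  3 × C: 2 H each → 6
  3 × F: no H
  2 × C: no H
  2 × O: no H
  1 × C: 3 H
  1 × C: 1 H
  1 × Cl: no H
  1 × I: no H
  1 × N (charge +1): no H
  1 × N: no H
  1 × O: 1 H
  1 × O (charge -1): no H
  Total hydrogens = 11.
Molecular formula: C13H11ClF3IN2O4

C13H11ClF3IN2O4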